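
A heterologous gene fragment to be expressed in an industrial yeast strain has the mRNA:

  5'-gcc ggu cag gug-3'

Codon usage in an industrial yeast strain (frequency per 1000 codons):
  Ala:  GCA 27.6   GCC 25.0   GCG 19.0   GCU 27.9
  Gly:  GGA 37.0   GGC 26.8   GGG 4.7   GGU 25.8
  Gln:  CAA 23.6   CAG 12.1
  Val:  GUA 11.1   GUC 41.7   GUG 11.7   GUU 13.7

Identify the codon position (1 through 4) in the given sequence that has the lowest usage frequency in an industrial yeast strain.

4

Codon 1 GCC (Ala): 25.0 per 1000.
Codon 2 GGU (Gly): 25.8 per 1000.
Codon 3 CAG (Gln): 12.1 per 1000.
Codon 4 GUG (Val): 11.7 per 1000.
Lowest frequency is 11.7 at codon 4.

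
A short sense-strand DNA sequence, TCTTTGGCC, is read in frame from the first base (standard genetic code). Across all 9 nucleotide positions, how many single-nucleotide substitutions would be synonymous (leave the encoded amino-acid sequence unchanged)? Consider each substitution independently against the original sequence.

8

Codon 1 (TCT, Ser): 3 synonymous substitutions.
Codon 2 (TTG, Leu): 2 synonymous substitutions.
Codon 3 (GCC, Ala): 3 synonymous substitutions.
Total: 3 + 2 + 3 = 8.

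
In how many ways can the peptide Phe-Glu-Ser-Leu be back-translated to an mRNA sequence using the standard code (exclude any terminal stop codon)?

Phe: 2 codons.
Glu: 2 codons.
Ser: 6 codons.
Leu: 6 codons.
2 × 2 × 6 × 6 = 144.

144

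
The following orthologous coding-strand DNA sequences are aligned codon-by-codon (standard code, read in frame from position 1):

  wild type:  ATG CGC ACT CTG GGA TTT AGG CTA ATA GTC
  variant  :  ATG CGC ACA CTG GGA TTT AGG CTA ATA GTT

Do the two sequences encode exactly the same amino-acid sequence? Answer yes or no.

Codon 1: ATG Met / ATG Met — identical.
Codon 2: CGC Arg / CGC Arg — identical.
Codon 3: ACT Thr / ACA Thr — synonymous.
Codon 4: CTG Leu / CTG Leu — identical.
Codon 5: GGA Gly / GGA Gly — identical.
Codon 6: TTT Phe / TTT Phe — identical.
Codon 7: AGG Arg / AGG Arg — identical.
Codon 8: CTA Leu / CTA Leu — identical.
Codon 9: ATA Ile / ATA Ile — identical.
Codon 10: GTC Val / GTT Val — synonymous.
Nonsynonymous differences: 0 → same protein.

yes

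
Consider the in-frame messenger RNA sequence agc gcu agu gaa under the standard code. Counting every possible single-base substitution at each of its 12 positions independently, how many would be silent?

6

Codon 1 (AGC, Ser): 1 synonymous substitution.
Codon 2 (GCU, Ala): 3 synonymous substitutions.
Codon 3 (AGU, Ser): 1 synonymous substitution.
Codon 4 (GAA, Glu): 1 synonymous substitution.
Total: 1 + 3 + 1 + 1 = 6.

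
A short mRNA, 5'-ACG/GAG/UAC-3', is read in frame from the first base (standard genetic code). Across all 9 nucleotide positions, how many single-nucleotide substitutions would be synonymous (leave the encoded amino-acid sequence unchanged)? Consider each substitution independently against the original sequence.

Codon 1 (ACG, Thr): 3 synonymous substitutions.
Codon 2 (GAG, Glu): 1 synonymous substitution.
Codon 3 (UAC, Tyr): 1 synonymous substitution.
Total: 3 + 1 + 1 = 5.

5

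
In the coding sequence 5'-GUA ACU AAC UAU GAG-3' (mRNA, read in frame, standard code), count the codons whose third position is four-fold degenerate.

Codon 1 GUA (Val): third position 4-fold.
Codon 2 ACU (Thr): third position 4-fold.
Codon 3 AAC (Asn): third position 2-fold.
Codon 4 UAU (Tyr): third position 2-fold.
Codon 5 GAG (Glu): third position 2-fold.
Four-fold degenerate third positions: 2.

2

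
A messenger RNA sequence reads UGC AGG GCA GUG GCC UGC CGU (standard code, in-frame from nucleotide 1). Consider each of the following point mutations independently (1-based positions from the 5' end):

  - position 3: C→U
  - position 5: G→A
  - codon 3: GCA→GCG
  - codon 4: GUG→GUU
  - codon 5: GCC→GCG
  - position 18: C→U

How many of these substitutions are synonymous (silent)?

5

Codon 1: UGC (Cys) → UGU (Cys) — synonymous.
Codon 2: AGG (Arg) → AAG (Lys) — missense.
Codon 3: GCA (Ala) → GCG (Ala) — synonymous.
Codon 4: GUG (Val) → GUU (Val) — synonymous.
Codon 5: GCC (Ala) → GCG (Ala) — synonymous.
Codon 6: UGC (Cys) → UGU (Cys) — synonymous.
Synonymous: 5 of 6.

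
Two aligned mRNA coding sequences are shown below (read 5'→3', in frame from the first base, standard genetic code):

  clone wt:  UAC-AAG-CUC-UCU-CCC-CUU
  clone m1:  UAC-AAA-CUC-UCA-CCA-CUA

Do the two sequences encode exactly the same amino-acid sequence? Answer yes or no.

yes

Codon 1: UAC Tyr / UAC Tyr — identical.
Codon 2: AAG Lys / AAA Lys — synonymous.
Codon 3: CUC Leu / CUC Leu — identical.
Codon 4: UCU Ser / UCA Ser — synonymous.
Codon 5: CCC Pro / CCA Pro — synonymous.
Codon 6: CUU Leu / CUA Leu — synonymous.
Nonsynonymous differences: 0 → same protein.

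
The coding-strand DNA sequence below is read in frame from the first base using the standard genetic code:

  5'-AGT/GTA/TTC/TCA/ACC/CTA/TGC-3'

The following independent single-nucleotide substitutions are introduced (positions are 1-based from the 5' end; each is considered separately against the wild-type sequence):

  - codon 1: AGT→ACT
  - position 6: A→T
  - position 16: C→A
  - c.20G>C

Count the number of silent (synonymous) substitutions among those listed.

Codon 1: AGT (Ser) → ACT (Thr) — missense.
Codon 2: GTA (Val) → GTT (Val) — synonymous.
Codon 6: CTA (Leu) → ATA (Ile) — missense.
Codon 7: TGC (Cys) → TCC (Ser) — missense.
Synonymous: 1 of 4.

1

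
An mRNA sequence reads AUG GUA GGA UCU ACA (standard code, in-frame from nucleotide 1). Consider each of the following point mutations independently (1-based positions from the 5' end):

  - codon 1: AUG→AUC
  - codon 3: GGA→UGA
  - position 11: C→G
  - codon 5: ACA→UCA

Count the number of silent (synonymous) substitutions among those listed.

0

Codon 1: AUG (Met) → AUC (Ile) — missense.
Codon 3: GGA (Gly) → UGA (Stop) — nonsense.
Codon 4: UCU (Ser) → UGU (Cys) — missense.
Codon 5: ACA (Thr) → UCA (Ser) — missense.
Synonymous: 0 of 4.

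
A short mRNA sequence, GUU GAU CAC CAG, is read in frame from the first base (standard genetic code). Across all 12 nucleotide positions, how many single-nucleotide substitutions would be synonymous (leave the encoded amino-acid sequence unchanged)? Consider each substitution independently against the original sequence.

6

Codon 1 (GUU, Val): 3 synonymous substitutions.
Codon 2 (GAU, Asp): 1 synonymous substitution.
Codon 3 (CAC, His): 1 synonymous substitution.
Codon 4 (CAG, Gln): 1 synonymous substitution.
Total: 3 + 1 + 1 + 1 = 6.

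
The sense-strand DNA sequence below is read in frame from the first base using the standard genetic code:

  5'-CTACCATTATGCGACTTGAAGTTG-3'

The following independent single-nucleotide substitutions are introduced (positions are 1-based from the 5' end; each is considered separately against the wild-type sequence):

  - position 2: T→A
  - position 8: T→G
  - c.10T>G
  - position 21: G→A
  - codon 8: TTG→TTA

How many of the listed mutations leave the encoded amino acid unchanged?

Codon 1: CTA (Leu) → CAA (Gln) — missense.
Codon 3: TTA (Leu) → TGA (Stop) — nonsense.
Codon 4: TGC (Cys) → GGC (Gly) — missense.
Codon 7: AAG (Lys) → AAA (Lys) — synonymous.
Codon 8: TTG (Leu) → TTA (Leu) — synonymous.
Synonymous: 2 of 5.

2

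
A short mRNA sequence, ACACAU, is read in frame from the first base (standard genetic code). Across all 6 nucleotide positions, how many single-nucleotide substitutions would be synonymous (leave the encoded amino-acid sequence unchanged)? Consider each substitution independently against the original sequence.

Codon 1 (ACA, Thr): 3 synonymous substitutions.
Codon 2 (CAU, His): 1 synonymous substitution.
Total: 3 + 1 = 4.

4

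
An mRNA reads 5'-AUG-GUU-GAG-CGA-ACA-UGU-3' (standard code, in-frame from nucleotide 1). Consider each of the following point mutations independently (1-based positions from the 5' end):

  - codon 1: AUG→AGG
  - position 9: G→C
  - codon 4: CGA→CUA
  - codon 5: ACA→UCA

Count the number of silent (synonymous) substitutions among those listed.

Codon 1: AUG (Met) → AGG (Arg) — missense.
Codon 3: GAG (Glu) → GAC (Asp) — missense.
Codon 4: CGA (Arg) → CUA (Leu) — missense.
Codon 5: ACA (Thr) → UCA (Ser) — missense.
Synonymous: 0 of 4.

0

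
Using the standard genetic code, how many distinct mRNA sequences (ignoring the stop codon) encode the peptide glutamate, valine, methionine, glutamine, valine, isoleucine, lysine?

384

Glu: 2 codons.
Val: 4 codons.
Met: 1 codon.
Gln: 2 codons.
Val: 4 codons.
Ile: 3 codons.
Lys: 2 codons.
2 × 4 × 1 × 2 × 4 × 3 × 2 = 384.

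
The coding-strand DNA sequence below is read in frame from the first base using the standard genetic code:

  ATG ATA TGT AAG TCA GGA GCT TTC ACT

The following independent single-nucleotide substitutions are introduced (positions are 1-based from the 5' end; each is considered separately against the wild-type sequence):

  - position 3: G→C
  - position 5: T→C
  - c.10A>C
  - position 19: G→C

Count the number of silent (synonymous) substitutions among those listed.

Codon 1: ATG (Met) → ATC (Ile) — missense.
Codon 2: ATA (Ile) → ACA (Thr) — missense.
Codon 4: AAG (Lys) → CAG (Gln) — missense.
Codon 7: GCT (Ala) → CCT (Pro) — missense.
Synonymous: 0 of 4.

0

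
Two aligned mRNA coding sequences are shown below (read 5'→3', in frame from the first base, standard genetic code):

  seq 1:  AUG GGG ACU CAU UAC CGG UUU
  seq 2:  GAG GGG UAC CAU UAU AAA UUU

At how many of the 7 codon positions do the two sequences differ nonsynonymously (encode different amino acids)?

Codon 1: AUG Met / GAG Glu — nonsynonymous.
Codon 2: GGG Gly / GGG Gly — identical.
Codon 3: ACU Thr / UAC Tyr — nonsynonymous.
Codon 4: CAU His / CAU His — identical.
Codon 5: UAC Tyr / UAU Tyr — synonymous.
Codon 6: CGG Arg / AAA Lys — nonsynonymous.
Codon 7: UUU Phe / UUU Phe — identical.
Nonsynonymous differences: 3.

3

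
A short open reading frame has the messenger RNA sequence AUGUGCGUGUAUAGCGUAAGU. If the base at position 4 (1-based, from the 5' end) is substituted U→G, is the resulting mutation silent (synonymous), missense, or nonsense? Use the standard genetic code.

missense

Position 4 falls in codon 2: UGC → Cys.
After the substitution the codon is GGC → Gly.
Cys ≠ Gly, so this is a missense mutation.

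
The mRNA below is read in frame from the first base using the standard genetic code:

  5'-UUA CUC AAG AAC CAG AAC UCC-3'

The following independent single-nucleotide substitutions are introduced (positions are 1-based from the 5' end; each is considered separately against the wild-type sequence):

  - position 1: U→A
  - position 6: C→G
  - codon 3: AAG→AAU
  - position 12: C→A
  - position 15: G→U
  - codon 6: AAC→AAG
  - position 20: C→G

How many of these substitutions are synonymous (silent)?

1

Codon 1: UUA (Leu) → AUA (Ile) — missense.
Codon 2: CUC (Leu) → CUG (Leu) — synonymous.
Codon 3: AAG (Lys) → AAU (Asn) — missense.
Codon 4: AAC (Asn) → AAA (Lys) — missense.
Codon 5: CAG (Gln) → CAU (His) — missense.
Codon 6: AAC (Asn) → AAG (Lys) — missense.
Codon 7: UCC (Ser) → UGC (Cys) — missense.
Synonymous: 1 of 7.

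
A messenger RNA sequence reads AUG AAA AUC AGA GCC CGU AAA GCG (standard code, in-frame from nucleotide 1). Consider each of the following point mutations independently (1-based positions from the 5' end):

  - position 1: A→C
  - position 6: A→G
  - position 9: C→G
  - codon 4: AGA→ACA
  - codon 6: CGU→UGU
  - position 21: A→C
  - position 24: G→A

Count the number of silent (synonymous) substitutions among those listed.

2

Codon 1: AUG (Met) → CUG (Leu) — missense.
Codon 2: AAA (Lys) → AAG (Lys) — synonymous.
Codon 3: AUC (Ile) → AUG (Met) — missense.
Codon 4: AGA (Arg) → ACA (Thr) — missense.
Codon 6: CGU (Arg) → UGU (Cys) — missense.
Codon 7: AAA (Lys) → AAC (Asn) — missense.
Codon 8: GCG (Ala) → GCA (Ala) — synonymous.
Synonymous: 2 of 7.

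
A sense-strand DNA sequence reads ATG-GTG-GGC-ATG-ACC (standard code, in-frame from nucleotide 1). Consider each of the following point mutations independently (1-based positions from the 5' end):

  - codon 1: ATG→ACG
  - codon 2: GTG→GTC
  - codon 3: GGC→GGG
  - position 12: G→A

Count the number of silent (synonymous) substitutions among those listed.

Codon 1: ATG (Met) → ACG (Thr) — missense.
Codon 2: GTG (Val) → GTC (Val) — synonymous.
Codon 3: GGC (Gly) → GGG (Gly) — synonymous.
Codon 4: ATG (Met) → ATA (Ile) — missense.
Synonymous: 2 of 4.

2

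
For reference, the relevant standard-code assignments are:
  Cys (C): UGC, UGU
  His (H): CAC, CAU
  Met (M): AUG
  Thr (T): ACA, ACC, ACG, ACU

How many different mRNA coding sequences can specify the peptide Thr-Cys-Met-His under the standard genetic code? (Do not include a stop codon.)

16

Thr: 4 codons.
Cys: 2 codons.
Met: 1 codon.
His: 2 codons.
4 × 2 × 1 × 2 = 16.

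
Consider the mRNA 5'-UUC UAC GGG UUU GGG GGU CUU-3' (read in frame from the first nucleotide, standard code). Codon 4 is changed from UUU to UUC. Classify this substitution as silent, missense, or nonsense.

Position 12 falls in codon 4: UUU → Phe.
After the substitution the codon is UUC → Phe.
Both encode Phe, so the change is synonymous.

silent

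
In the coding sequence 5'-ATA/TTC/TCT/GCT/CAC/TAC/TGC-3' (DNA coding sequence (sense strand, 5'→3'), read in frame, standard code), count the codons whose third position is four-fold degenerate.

2

Codon 1 ATA (Ile): third position 3-fold.
Codon 2 TTC (Phe): third position 2-fold.
Codon 3 TCT (Ser): third position 4-fold.
Codon 4 GCT (Ala): third position 4-fold.
Codon 5 CAC (His): third position 2-fold.
Codon 6 TAC (Tyr): third position 2-fold.
Codon 7 TGC (Cys): third position 2-fold.
Four-fold degenerate third positions: 2.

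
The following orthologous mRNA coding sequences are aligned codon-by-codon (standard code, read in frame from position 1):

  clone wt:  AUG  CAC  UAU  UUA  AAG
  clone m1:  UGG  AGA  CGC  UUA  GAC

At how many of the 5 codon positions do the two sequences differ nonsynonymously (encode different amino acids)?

4

Codon 1: AUG Met / UGG Trp — nonsynonymous.
Codon 2: CAC His / AGA Arg — nonsynonymous.
Codon 3: UAU Tyr / CGC Arg — nonsynonymous.
Codon 4: UUA Leu / UUA Leu — identical.
Codon 5: AAG Lys / GAC Asp — nonsynonymous.
Nonsynonymous differences: 4.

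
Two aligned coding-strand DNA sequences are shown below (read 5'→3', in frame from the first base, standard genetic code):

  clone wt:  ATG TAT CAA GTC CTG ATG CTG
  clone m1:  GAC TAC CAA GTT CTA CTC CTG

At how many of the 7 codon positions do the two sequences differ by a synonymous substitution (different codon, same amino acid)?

3

Codon 1: ATG Met / GAC Asp — nonsynonymous.
Codon 2: TAT Tyr / TAC Tyr — synonymous.
Codon 3: CAA Gln / CAA Gln — identical.
Codon 4: GTC Val / GTT Val — synonymous.
Codon 5: CTG Leu / CTA Leu — synonymous.
Codon 6: ATG Met / CTC Leu — nonsynonymous.
Codon 7: CTG Leu / CTG Leu — identical.
Synonymous differences: 3.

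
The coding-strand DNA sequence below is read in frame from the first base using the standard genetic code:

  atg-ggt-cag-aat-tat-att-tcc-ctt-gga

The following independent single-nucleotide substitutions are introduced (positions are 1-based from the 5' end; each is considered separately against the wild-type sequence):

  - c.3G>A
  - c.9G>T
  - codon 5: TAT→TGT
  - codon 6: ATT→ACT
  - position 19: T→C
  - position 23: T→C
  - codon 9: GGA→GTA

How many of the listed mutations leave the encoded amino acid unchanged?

Codon 1: ATG (Met) → ATA (Ile) — missense.
Codon 3: CAG (Gln) → CAT (His) — missense.
Codon 5: TAT (Tyr) → TGT (Cys) — missense.
Codon 6: ATT (Ile) → ACT (Thr) — missense.
Codon 7: TCC (Ser) → CCC (Pro) — missense.
Codon 8: CTT (Leu) → CCT (Pro) — missense.
Codon 9: GGA (Gly) → GTA (Val) — missense.
Synonymous: 0 of 7.

0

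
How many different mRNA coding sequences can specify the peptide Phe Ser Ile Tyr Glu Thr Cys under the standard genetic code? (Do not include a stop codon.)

1152

Phe: 2 codons.
Ser: 6 codons.
Ile: 3 codons.
Tyr: 2 codons.
Glu: 2 codons.
Thr: 4 codons.
Cys: 2 codons.
2 × 6 × 3 × 2 × 2 × 4 × 2 = 1152.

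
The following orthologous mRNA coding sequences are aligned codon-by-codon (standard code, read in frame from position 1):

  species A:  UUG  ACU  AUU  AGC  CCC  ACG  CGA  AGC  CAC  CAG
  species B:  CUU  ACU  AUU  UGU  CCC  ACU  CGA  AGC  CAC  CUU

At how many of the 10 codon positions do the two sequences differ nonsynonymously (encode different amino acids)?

Codon 1: UUG Leu / CUU Leu — synonymous.
Codon 2: ACU Thr / ACU Thr — identical.
Codon 3: AUU Ile / AUU Ile — identical.
Codon 4: AGC Ser / UGU Cys — nonsynonymous.
Codon 5: CCC Pro / CCC Pro — identical.
Codon 6: ACG Thr / ACU Thr — synonymous.
Codon 7: CGA Arg / CGA Arg — identical.
Codon 8: AGC Ser / AGC Ser — identical.
Codon 9: CAC His / CAC His — identical.
Codon 10: CAG Gln / CUU Leu — nonsynonymous.
Nonsynonymous differences: 2.

2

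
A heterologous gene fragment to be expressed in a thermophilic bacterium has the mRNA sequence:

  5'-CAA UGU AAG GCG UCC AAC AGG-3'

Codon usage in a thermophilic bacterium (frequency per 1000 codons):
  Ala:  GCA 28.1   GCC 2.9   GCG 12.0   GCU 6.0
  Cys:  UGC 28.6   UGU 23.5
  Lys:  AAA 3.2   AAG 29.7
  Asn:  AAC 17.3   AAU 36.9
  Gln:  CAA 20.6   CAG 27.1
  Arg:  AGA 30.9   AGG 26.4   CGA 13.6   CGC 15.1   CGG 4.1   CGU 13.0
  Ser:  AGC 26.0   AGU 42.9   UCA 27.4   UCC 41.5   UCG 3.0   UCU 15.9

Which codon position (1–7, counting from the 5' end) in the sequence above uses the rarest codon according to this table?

4

Codon 1 CAA (Gln): 20.6 per 1000.
Codon 2 UGU (Cys): 23.5 per 1000.
Codon 3 AAG (Lys): 29.7 per 1000.
Codon 4 GCG (Ala): 12.0 per 1000.
Codon 5 UCC (Ser): 41.5 per 1000.
Codon 6 AAC (Asn): 17.3 per 1000.
Codon 7 AGG (Arg): 26.4 per 1000.
Lowest frequency is 12.0 at codon 4.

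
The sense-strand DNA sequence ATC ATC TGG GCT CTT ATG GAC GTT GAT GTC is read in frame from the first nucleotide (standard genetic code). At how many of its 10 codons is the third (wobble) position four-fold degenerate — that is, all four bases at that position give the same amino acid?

Codon 1 ATC (Ile): third position 3-fold.
Codon 2 ATC (Ile): third position 3-fold.
Codon 3 TGG (Trp): third position 1-fold.
Codon 4 GCT (Ala): third position 4-fold.
Codon 5 CTT (Leu): third position 4-fold.
Codon 6 ATG (Met): third position 1-fold.
Codon 7 GAC (Asp): third position 2-fold.
Codon 8 GTT (Val): third position 4-fold.
Codon 9 GAT (Asp): third position 2-fold.
Codon 10 GTC (Val): third position 4-fold.
Four-fold degenerate third positions: 4.

4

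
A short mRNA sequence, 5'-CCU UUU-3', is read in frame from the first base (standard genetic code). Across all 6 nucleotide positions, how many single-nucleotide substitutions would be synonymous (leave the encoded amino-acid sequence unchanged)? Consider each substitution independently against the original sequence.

4

Codon 1 (CCU, Pro): 3 synonymous substitutions.
Codon 2 (UUU, Phe): 1 synonymous substitution.
Total: 3 + 1 = 4.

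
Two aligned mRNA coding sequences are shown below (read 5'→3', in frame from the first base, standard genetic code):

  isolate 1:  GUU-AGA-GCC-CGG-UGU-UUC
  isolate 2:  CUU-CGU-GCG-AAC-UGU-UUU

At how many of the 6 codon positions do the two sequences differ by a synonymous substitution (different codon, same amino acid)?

3

Codon 1: GUU Val / CUU Leu — nonsynonymous.
Codon 2: AGA Arg / CGU Arg — synonymous.
Codon 3: GCC Ala / GCG Ala — synonymous.
Codon 4: CGG Arg / AAC Asn — nonsynonymous.
Codon 5: UGU Cys / UGU Cys — identical.
Codon 6: UUC Phe / UUU Phe — synonymous.
Synonymous differences: 3.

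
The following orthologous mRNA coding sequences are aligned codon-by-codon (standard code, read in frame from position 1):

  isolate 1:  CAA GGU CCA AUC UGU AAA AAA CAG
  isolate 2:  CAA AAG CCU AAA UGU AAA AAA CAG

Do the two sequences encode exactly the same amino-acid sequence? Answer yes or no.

no

Codon 1: CAA Gln / CAA Gln — identical.
Codon 2: GGU Gly / AAG Lys — nonsynonymous.
Codon 3: CCA Pro / CCU Pro — synonymous.
Codon 4: AUC Ile / AAA Lys — nonsynonymous.
Codon 5: UGU Cys / UGU Cys — identical.
Codon 6: AAA Lys / AAA Lys — identical.
Codon 7: AAA Lys / AAA Lys — identical.
Codon 8: CAG Gln / CAG Gln — identical.
Nonsynonymous differences: 2 → different protein.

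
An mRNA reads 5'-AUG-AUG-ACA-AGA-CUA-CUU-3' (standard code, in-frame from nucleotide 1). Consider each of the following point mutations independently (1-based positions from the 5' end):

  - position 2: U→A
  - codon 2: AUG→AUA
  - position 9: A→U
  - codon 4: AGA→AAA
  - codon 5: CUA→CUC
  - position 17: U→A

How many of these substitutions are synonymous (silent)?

2

Codon 1: AUG (Met) → AAG (Lys) — missense.
Codon 2: AUG (Met) → AUA (Ile) — missense.
Codon 3: ACA (Thr) → ACU (Thr) — synonymous.
Codon 4: AGA (Arg) → AAA (Lys) — missense.
Codon 5: CUA (Leu) → CUC (Leu) — synonymous.
Codon 6: CUU (Leu) → CAU (His) — missense.
Synonymous: 2 of 6.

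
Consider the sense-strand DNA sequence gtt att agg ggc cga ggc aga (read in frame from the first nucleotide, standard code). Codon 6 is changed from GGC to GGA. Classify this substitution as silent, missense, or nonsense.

Position 18 falls in codon 6: GGC → Gly.
After the substitution the codon is GGA → Gly.
Both encode Gly, so the change is synonymous.

silent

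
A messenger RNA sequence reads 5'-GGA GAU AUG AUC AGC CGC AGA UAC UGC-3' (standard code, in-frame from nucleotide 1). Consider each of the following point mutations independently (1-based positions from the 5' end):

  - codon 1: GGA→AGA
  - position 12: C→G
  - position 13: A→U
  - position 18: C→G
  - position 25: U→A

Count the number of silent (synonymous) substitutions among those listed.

Codon 1: GGA (Gly) → AGA (Arg) — missense.
Codon 4: AUC (Ile) → AUG (Met) — missense.
Codon 5: AGC (Ser) → UGC (Cys) — missense.
Codon 6: CGC (Arg) → CGG (Arg) — synonymous.
Codon 9: UGC (Cys) → AGC (Ser) — missense.
Synonymous: 1 of 5.

1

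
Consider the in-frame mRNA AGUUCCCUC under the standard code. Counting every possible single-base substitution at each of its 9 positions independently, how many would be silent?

Codon 1 (AGU, Ser): 1 synonymous substitution.
Codon 2 (UCC, Ser): 3 synonymous substitutions.
Codon 3 (CUC, Leu): 3 synonymous substitutions.
Total: 1 + 3 + 3 = 7.

7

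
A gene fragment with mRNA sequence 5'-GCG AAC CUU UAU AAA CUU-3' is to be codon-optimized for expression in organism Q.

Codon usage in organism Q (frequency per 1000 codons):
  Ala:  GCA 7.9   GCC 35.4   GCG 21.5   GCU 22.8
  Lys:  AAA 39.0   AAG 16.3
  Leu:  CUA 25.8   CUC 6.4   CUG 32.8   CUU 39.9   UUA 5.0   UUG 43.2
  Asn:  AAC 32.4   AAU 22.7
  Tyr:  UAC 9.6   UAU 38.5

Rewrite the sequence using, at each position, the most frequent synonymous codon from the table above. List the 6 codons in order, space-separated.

Codon 1 (Ala): best is GCC at 35.4.
Codon 2 (Asn): best is AAC at 32.4.
Codon 3 (Leu): best is UUG at 43.2.
Codon 4 (Tyr): best is UAU at 38.5.
Codon 5 (Lys): best is AAA at 39.0.
Codon 6 (Leu): best is UUG at 43.2.

GCC AAC UUG UAU AAA UUG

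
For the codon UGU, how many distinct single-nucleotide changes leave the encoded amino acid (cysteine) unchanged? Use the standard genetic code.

1

Position 1: none → 0 synonymous.
Position 2: none → 0 synonymous.
Position 3: UGC → 1 synonymous.
Total: 0 + 0 + 1 = 1.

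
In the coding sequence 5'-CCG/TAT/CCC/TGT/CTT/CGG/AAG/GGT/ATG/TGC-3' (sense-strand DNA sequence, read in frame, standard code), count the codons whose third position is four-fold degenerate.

5

Codon 1 CCG (Pro): third position 4-fold.
Codon 2 TAT (Tyr): third position 2-fold.
Codon 3 CCC (Pro): third position 4-fold.
Codon 4 TGT (Cys): third position 2-fold.
Codon 5 CTT (Leu): third position 4-fold.
Codon 6 CGG (Arg): third position 4-fold.
Codon 7 AAG (Lys): third position 2-fold.
Codon 8 GGT (Gly): third position 4-fold.
Codon 9 ATG (Met): third position 1-fold.
Codon 10 TGC (Cys): third position 2-fold.
Four-fold degenerate third positions: 5.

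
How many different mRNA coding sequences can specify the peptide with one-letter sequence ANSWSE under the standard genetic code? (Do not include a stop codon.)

Ala: 4 codons.
Asn: 2 codons.
Ser: 6 codons.
Trp: 1 codon.
Ser: 6 codons.
Glu: 2 codons.
4 × 2 × 6 × 1 × 6 × 2 = 576.

576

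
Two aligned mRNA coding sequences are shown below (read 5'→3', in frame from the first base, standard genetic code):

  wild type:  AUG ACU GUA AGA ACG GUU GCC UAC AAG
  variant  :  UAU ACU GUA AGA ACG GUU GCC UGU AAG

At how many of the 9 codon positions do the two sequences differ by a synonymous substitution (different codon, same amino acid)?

0

Codon 1: AUG Met / UAU Tyr — nonsynonymous.
Codon 2: ACU Thr / ACU Thr — identical.
Codon 3: GUA Val / GUA Val — identical.
Codon 4: AGA Arg / AGA Arg — identical.
Codon 5: ACG Thr / ACG Thr — identical.
Codon 6: GUU Val / GUU Val — identical.
Codon 7: GCC Ala / GCC Ala — identical.
Codon 8: UAC Tyr / UGU Cys — nonsynonymous.
Codon 9: AAG Lys / AAG Lys — identical.
Synonymous differences: 0.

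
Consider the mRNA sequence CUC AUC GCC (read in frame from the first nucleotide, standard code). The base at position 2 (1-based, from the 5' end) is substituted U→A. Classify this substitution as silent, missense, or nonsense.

missense

Position 2 falls in codon 1: CUC → Leu.
After the substitution the codon is CAC → His.
Leu ≠ His, so this is a missense mutation.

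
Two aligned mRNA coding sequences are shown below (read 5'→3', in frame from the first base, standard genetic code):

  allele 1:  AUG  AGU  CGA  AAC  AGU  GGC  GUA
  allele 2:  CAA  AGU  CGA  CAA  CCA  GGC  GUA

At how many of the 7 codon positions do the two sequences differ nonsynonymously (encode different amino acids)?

3

Codon 1: AUG Met / CAA Gln — nonsynonymous.
Codon 2: AGU Ser / AGU Ser — identical.
Codon 3: CGA Arg / CGA Arg — identical.
Codon 4: AAC Asn / CAA Gln — nonsynonymous.
Codon 5: AGU Ser / CCA Pro — nonsynonymous.
Codon 6: GGC Gly / GGC Gly — identical.
Codon 7: GUA Val / GUA Val — identical.
Nonsynonymous differences: 3.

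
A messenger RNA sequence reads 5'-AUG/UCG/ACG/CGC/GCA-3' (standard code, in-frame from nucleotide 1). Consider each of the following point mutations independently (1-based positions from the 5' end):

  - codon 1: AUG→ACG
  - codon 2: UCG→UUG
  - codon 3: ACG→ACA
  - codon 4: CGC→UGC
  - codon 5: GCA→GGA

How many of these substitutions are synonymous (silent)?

Codon 1: AUG (Met) → ACG (Thr) — missense.
Codon 2: UCG (Ser) → UUG (Leu) — missense.
Codon 3: ACG (Thr) → ACA (Thr) — synonymous.
Codon 4: CGC (Arg) → UGC (Cys) — missense.
Codon 5: GCA (Ala) → GGA (Gly) — missense.
Synonymous: 1 of 5.

1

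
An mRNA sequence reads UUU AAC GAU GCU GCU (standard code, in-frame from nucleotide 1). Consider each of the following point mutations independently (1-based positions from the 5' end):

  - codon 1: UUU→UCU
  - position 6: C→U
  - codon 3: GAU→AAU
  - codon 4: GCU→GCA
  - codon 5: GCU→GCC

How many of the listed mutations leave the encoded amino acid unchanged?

3

Codon 1: UUU (Phe) → UCU (Ser) — missense.
Codon 2: AAC (Asn) → AAU (Asn) — synonymous.
Codon 3: GAU (Asp) → AAU (Asn) — missense.
Codon 4: GCU (Ala) → GCA (Ala) — synonymous.
Codon 5: GCU (Ala) → GCC (Ala) — synonymous.
Synonymous: 3 of 5.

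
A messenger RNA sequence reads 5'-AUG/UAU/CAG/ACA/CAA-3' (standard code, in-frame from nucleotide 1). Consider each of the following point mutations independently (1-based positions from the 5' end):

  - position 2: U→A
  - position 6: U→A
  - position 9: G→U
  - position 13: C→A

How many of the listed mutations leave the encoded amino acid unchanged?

Codon 1: AUG (Met) → AAG (Lys) — missense.
Codon 2: UAU (Tyr) → UAA (Stop) — nonsense.
Codon 3: CAG (Gln) → CAU (His) — missense.
Codon 5: CAA (Gln) → AAA (Lys) — missense.
Synonymous: 0 of 4.

0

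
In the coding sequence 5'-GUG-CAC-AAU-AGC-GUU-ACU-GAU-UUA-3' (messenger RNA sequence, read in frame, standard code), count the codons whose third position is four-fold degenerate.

3

Codon 1 GUG (Val): third position 4-fold.
Codon 2 CAC (His): third position 2-fold.
Codon 3 AAU (Asn): third position 2-fold.
Codon 4 AGC (Ser): third position 2-fold.
Codon 5 GUU (Val): third position 4-fold.
Codon 6 ACU (Thr): third position 4-fold.
Codon 7 GAU (Asp): third position 2-fold.
Codon 8 UUA (Leu): third position 2-fold.
Four-fold degenerate third positions: 3.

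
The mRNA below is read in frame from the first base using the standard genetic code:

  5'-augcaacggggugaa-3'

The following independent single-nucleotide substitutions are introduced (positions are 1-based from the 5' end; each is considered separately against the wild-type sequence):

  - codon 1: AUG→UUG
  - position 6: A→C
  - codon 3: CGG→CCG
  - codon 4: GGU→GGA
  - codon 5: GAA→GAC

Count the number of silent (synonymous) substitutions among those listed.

1

Codon 1: AUG (Met) → UUG (Leu) — missense.
Codon 2: CAA (Gln) → CAC (His) — missense.
Codon 3: CGG (Arg) → CCG (Pro) — missense.
Codon 4: GGU (Gly) → GGA (Gly) — synonymous.
Codon 5: GAA (Glu) → GAC (Asp) — missense.
Synonymous: 1 of 5.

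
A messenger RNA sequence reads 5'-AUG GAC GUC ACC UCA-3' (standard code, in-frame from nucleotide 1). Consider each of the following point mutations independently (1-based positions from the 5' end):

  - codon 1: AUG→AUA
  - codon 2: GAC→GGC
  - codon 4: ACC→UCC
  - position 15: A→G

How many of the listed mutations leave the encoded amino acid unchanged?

1

Codon 1: AUG (Met) → AUA (Ile) — missense.
Codon 2: GAC (Asp) → GGC (Gly) — missense.
Codon 4: ACC (Thr) → UCC (Ser) — missense.
Codon 5: UCA (Ser) → UCG (Ser) — synonymous.
Synonymous: 1 of 4.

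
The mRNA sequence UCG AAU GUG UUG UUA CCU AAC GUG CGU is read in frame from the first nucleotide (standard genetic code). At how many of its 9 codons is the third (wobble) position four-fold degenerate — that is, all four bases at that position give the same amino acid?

5

Codon 1 UCG (Ser): third position 4-fold.
Codon 2 AAU (Asn): third position 2-fold.
Codon 3 GUG (Val): third position 4-fold.
Codon 4 UUG (Leu): third position 2-fold.
Codon 5 UUA (Leu): third position 2-fold.
Codon 6 CCU (Pro): third position 4-fold.
Codon 7 AAC (Asn): third position 2-fold.
Codon 8 GUG (Val): third position 4-fold.
Codon 9 CGU (Arg): third position 4-fold.
Four-fold degenerate third positions: 5.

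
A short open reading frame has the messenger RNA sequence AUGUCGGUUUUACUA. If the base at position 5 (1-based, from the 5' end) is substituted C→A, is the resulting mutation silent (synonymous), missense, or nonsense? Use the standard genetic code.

nonsense

Position 5 falls in codon 2: UCG → Ser.
After the substitution the codon is UAG → Stop.
The new codon is a stop codon, so this is a nonsense mutation.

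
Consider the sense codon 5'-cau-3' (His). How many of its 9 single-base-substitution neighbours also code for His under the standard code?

1

Position 1: none → 0 synonymous.
Position 2: none → 0 synonymous.
Position 3: CAC → 1 synonymous.
Total: 0 + 0 + 1 = 1.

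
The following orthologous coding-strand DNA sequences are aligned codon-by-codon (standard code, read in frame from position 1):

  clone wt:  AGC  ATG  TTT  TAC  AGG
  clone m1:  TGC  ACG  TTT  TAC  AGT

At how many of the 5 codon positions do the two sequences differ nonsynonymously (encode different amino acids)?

3

Codon 1: AGC Ser / TGC Cys — nonsynonymous.
Codon 2: ATG Met / ACG Thr — nonsynonymous.
Codon 3: TTT Phe / TTT Phe — identical.
Codon 4: TAC Tyr / TAC Tyr — identical.
Codon 5: AGG Arg / AGT Ser — nonsynonymous.
Nonsynonymous differences: 3.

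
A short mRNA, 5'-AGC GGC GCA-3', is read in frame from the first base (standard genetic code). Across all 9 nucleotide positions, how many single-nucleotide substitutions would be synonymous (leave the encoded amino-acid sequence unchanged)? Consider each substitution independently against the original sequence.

7

Codon 1 (AGC, Ser): 1 synonymous substitution.
Codon 2 (GGC, Gly): 3 synonymous substitutions.
Codon 3 (GCA, Ala): 3 synonymous substitutions.
Total: 1 + 3 + 3 = 7.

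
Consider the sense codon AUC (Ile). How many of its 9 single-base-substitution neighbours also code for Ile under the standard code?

2

Position 1: none → 0 synonymous.
Position 2: none → 0 synonymous.
Position 3: AUU, AUA → 2 synonymous.
Total: 0 + 0 + 2 = 2.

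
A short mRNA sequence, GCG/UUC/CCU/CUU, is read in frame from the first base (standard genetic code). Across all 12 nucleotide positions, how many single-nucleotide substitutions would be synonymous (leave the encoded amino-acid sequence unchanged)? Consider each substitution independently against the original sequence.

Codon 1 (GCG, Ala): 3 synonymous substitutions.
Codon 2 (UUC, Phe): 1 synonymous substitution.
Codon 3 (CCU, Pro): 3 synonymous substitutions.
Codon 4 (CUU, Leu): 3 synonymous substitutions.
Total: 3 + 1 + 3 + 3 = 10.

10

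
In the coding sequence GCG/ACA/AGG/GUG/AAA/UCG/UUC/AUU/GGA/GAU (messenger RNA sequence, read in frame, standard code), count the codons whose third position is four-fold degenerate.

5

Codon 1 GCG (Ala): third position 4-fold.
Codon 2 ACA (Thr): third position 4-fold.
Codon 3 AGG (Arg): third position 2-fold.
Codon 4 GUG (Val): third position 4-fold.
Codon 5 AAA (Lys): third position 2-fold.
Codon 6 UCG (Ser): third position 4-fold.
Codon 7 UUC (Phe): third position 2-fold.
Codon 8 AUU (Ile): third position 3-fold.
Codon 9 GGA (Gly): third position 4-fold.
Codon 10 GAU (Asp): third position 2-fold.
Four-fold degenerate third positions: 5.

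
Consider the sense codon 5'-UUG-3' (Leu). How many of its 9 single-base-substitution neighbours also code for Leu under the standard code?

2

Position 1: CUG → 1 synonymous.
Position 2: none → 0 synonymous.
Position 3: UUA → 1 synonymous.
Total: 1 + 0 + 1 = 2.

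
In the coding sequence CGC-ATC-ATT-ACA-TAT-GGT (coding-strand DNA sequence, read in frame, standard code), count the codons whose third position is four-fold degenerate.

3

Codon 1 CGC (Arg): third position 4-fold.
Codon 2 ATC (Ile): third position 3-fold.
Codon 3 ATT (Ile): third position 3-fold.
Codon 4 ACA (Thr): third position 4-fold.
Codon 5 TAT (Tyr): third position 2-fold.
Codon 6 GGT (Gly): third position 4-fold.
Four-fold degenerate third positions: 3.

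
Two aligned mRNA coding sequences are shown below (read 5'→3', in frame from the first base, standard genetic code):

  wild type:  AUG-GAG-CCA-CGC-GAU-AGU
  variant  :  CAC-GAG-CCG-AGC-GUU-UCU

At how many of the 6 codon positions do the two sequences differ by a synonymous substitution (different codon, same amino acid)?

Codon 1: AUG Met / CAC His — nonsynonymous.
Codon 2: GAG Glu / GAG Glu — identical.
Codon 3: CCA Pro / CCG Pro — synonymous.
Codon 4: CGC Arg / AGC Ser — nonsynonymous.
Codon 5: GAU Asp / GUU Val — nonsynonymous.
Codon 6: AGU Ser / UCU Ser — synonymous.
Synonymous differences: 2.

2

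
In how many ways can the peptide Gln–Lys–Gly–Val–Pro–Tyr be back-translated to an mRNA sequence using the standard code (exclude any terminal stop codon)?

512

Gln: 2 codons.
Lys: 2 codons.
Gly: 4 codons.
Val: 4 codons.
Pro: 4 codons.
Tyr: 2 codons.
2 × 2 × 4 × 4 × 4 × 2 = 512.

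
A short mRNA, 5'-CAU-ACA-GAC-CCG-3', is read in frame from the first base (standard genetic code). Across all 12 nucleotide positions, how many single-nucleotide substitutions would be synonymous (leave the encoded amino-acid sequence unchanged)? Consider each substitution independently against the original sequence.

8

Codon 1 (CAU, His): 1 synonymous substitution.
Codon 2 (ACA, Thr): 3 synonymous substitutions.
Codon 3 (GAC, Asp): 1 synonymous substitution.
Codon 4 (CCG, Pro): 3 synonymous substitutions.
Total: 1 + 3 + 1 + 3 = 8.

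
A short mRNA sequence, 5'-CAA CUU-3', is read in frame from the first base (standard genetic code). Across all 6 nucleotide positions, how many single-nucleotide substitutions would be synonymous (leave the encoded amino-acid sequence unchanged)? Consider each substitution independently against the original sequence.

4

Codon 1 (CAA, Gln): 1 synonymous substitution.
Codon 2 (CUU, Leu): 3 synonymous substitutions.
Total: 1 + 3 = 4.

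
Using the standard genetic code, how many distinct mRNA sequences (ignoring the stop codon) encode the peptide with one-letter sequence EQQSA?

192

Glu: 2 codons.
Gln: 2 codons.
Gln: 2 codons.
Ser: 6 codons.
Ala: 4 codons.
2 × 2 × 2 × 6 × 4 = 192.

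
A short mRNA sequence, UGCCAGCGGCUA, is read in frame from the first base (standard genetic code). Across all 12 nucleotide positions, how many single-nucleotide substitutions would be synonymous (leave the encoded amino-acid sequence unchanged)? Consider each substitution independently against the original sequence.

Codon 1 (UGC, Cys): 1 synonymous substitution.
Codon 2 (CAG, Gln): 1 synonymous substitution.
Codon 3 (CGG, Arg): 4 synonymous substitutions.
Codon 4 (CUA, Leu): 4 synonymous substitutions.
Total: 1 + 1 + 4 + 4 = 10.

10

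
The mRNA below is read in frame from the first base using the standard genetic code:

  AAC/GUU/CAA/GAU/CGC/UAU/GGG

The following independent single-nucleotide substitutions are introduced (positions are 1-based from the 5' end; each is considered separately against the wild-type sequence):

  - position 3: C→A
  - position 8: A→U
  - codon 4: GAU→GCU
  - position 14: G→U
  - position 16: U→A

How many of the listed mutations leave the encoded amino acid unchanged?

0

Codon 1: AAC (Asn) → AAA (Lys) — missense.
Codon 3: CAA (Gln) → CUA (Leu) — missense.
Codon 4: GAU (Asp) → GCU (Ala) — missense.
Codon 5: CGC (Arg) → CUC (Leu) — missense.
Codon 6: UAU (Tyr) → AAU (Asn) — missense.
Synonymous: 0 of 5.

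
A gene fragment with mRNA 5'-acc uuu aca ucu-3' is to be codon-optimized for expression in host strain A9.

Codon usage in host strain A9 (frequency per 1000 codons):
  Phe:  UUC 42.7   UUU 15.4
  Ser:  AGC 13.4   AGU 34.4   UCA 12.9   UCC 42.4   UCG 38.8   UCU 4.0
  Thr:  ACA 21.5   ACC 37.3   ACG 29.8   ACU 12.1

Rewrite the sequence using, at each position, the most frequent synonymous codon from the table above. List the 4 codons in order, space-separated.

Codon 1 (Thr): best is ACC at 37.3.
Codon 2 (Phe): best is UUC at 42.7.
Codon 3 (Thr): best is ACC at 37.3.
Codon 4 (Ser): best is UCC at 42.4.

ACC UUC ACC UCC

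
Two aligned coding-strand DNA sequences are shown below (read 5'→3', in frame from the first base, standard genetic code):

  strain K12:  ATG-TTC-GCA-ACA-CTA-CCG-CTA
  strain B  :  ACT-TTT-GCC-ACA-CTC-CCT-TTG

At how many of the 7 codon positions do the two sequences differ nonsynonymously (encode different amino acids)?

1

Codon 1: ATG Met / ACT Thr — nonsynonymous.
Codon 2: TTC Phe / TTT Phe — synonymous.
Codon 3: GCA Ala / GCC Ala — synonymous.
Codon 4: ACA Thr / ACA Thr — identical.
Codon 5: CTA Leu / CTC Leu — synonymous.
Codon 6: CCG Pro / CCT Pro — synonymous.
Codon 7: CTA Leu / TTG Leu — synonymous.
Nonsynonymous differences: 1.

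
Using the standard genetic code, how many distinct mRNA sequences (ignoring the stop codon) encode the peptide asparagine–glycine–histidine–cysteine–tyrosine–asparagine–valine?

512

Asn: 2 codons.
Gly: 4 codons.
His: 2 codons.
Cys: 2 codons.
Tyr: 2 codons.
Asn: 2 codons.
Val: 4 codons.
2 × 4 × 2 × 2 × 2 × 2 × 4 = 512.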